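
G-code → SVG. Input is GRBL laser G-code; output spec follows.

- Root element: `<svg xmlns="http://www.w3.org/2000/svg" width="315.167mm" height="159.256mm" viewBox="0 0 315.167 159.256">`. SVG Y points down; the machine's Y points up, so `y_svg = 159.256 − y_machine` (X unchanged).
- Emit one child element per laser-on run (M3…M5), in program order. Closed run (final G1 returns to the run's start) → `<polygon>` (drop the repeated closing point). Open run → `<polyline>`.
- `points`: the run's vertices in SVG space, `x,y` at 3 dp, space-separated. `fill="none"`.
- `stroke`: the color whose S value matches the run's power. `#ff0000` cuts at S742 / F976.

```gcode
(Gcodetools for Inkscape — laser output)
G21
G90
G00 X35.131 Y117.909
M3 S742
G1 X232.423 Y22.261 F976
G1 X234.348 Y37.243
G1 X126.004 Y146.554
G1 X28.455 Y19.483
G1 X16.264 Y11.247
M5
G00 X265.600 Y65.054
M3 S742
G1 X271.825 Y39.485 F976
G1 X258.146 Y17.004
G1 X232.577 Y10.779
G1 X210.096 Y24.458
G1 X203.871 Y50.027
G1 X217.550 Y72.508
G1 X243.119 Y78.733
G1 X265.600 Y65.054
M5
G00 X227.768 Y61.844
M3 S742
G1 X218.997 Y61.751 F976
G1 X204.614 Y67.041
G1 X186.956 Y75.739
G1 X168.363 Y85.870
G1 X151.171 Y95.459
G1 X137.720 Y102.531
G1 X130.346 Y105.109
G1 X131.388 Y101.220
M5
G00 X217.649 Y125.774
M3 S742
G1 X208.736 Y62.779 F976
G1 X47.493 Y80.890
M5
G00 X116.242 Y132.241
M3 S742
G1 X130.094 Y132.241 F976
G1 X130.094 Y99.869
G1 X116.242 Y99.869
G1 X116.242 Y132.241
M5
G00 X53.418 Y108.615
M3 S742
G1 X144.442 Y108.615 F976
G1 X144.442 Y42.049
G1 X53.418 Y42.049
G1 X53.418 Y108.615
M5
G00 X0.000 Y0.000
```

<svg xmlns="http://www.w3.org/2000/svg" width="315.167mm" height="159.256mm" viewBox="0 0 315.167 159.256">
  <polyline points="35.131,41.347 232.423,136.995 234.348,122.013 126.004,12.702 28.455,139.773 16.264,148.009" fill="none" stroke="#ff0000"/>
  <polygon points="265.600,94.202 271.825,119.771 258.146,142.252 232.577,148.477 210.096,134.798 203.871,109.229 217.550,86.748 243.119,80.523" fill="none" stroke="#ff0000"/>
  <polyline points="227.768,97.412 218.997,97.505 204.614,92.215 186.956,83.517 168.363,73.386 151.171,63.797 137.720,56.725 130.346,54.147 131.388,58.036" fill="none" stroke="#ff0000"/>
  <polyline points="217.649,33.482 208.736,96.477 47.493,78.366" fill="none" stroke="#ff0000"/>
  <polygon points="116.242,27.015 130.094,27.015 130.094,59.387 116.242,59.387" fill="none" stroke="#ff0000"/>
  <polygon points="53.418,50.641 144.442,50.641 144.442,117.207 53.418,117.207" fill="none" stroke="#ff0000"/>
</svg>

Each laser-on run becomes one SVG element. Flip Y back into SVG space with y_svg = 159.256 − y_machine. Every run uses S742, so all elements get stroke `#ff0000` (cut).

Run 1: The run is open, so emit a `<polyline>` with points (Y-flipped): 35.131,41.347 232.423,136.995 234.348,122.013 126.004,12.702 28.455,139.773 16.264,148.009.

Run 2: The run returns to its start, so emit a `<polygon>` with points (Y-flipped): 265.600,94.202 271.825,119.771 258.146,142.252 232.577,148.477 210.096,134.798 203.871,109.229 217.550,86.748 243.119,80.523.

Run 3: The run is open, so emit a `<polyline>` with points (Y-flipped): 227.768,97.412 218.997,97.505 204.614,92.215 186.956,83.517 168.363,73.386 151.171,63.797 137.720,56.725 130.346,54.147 131.388,58.036.

Run 4: The run is open, so emit a `<polyline>` with points (Y-flipped): 217.649,33.482 208.736,96.477 47.493,78.366.

Run 5: The run returns to its start, so emit a `<polygon>` with points (Y-flipped): 116.242,27.015 130.094,27.015 130.094,59.387 116.242,59.387.

Run 6: The run returns to its start, so emit a `<polygon>` with points (Y-flipped): 53.418,50.641 144.442,50.641 144.442,117.207 53.418,117.207.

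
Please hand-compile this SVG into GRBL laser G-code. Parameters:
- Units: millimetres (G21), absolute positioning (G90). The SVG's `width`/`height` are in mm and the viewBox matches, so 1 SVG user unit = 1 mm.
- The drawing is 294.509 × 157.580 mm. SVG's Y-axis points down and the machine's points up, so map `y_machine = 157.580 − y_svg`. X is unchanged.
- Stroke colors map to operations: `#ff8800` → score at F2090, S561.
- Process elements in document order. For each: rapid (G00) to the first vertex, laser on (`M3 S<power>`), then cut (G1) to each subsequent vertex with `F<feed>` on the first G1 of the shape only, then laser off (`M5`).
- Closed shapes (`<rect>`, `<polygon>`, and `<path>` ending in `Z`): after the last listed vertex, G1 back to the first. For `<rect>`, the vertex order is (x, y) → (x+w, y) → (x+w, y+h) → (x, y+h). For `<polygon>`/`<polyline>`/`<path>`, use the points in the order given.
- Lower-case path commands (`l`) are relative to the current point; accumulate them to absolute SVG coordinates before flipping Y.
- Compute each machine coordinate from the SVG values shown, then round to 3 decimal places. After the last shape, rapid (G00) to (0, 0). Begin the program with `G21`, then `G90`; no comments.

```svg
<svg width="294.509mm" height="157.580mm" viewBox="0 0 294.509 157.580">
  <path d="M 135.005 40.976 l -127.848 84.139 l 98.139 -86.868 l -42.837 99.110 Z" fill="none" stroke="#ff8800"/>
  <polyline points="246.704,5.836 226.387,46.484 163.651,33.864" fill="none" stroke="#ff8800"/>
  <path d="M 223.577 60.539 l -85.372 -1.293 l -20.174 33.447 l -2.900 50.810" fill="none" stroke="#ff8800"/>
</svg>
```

G21
G90
G00 X135.005 Y116.604
M3 S561
G1 X7.157 Y32.465 F2090
G1 X105.296 Y119.333
G1 X62.459 Y20.223
G1 X135.005 Y116.604
M5
G00 X246.704 Y151.744
M3 S561
G1 X226.387 Y111.096 F2090
G1 X163.651 Y123.716
M5
G00 X223.577 Y97.041
M3 S561
G1 X138.205 Y98.334 F2090
G1 X118.031 Y64.887
G1 X115.131 Y14.077
M5
G00 X0.000 Y0.000

viewBox `0 0 294.509 157.580` with mm width/height → 1 unit = 1 mm. Flip: y_m = 157.580 − y_svg.

**Shape 1** — `<path>` closed polygon, stroke `#ff8800` → score (S561, F2090). Machine vertices: (135.005,116.604) → (7.157,32.465) → (105.296,119.333) → (62.459,20.223) → (135.005,116.604). Closed: final G1 returns to the first vertex.

**Shape 2** — `<polyline>` open polyline, stroke `#ff8800` → score (S561, F2090). Machine vertices: (246.704,151.744) → (226.387,111.096) → (163.651,123.716). Open path.

**Shape 3** — `<path>` open polyline, stroke `#ff8800` → score (S561, F2090). Machine vertices: (223.577,97.041) → (138.205,98.334) → (118.031,64.887) → (115.131,14.077). Open path.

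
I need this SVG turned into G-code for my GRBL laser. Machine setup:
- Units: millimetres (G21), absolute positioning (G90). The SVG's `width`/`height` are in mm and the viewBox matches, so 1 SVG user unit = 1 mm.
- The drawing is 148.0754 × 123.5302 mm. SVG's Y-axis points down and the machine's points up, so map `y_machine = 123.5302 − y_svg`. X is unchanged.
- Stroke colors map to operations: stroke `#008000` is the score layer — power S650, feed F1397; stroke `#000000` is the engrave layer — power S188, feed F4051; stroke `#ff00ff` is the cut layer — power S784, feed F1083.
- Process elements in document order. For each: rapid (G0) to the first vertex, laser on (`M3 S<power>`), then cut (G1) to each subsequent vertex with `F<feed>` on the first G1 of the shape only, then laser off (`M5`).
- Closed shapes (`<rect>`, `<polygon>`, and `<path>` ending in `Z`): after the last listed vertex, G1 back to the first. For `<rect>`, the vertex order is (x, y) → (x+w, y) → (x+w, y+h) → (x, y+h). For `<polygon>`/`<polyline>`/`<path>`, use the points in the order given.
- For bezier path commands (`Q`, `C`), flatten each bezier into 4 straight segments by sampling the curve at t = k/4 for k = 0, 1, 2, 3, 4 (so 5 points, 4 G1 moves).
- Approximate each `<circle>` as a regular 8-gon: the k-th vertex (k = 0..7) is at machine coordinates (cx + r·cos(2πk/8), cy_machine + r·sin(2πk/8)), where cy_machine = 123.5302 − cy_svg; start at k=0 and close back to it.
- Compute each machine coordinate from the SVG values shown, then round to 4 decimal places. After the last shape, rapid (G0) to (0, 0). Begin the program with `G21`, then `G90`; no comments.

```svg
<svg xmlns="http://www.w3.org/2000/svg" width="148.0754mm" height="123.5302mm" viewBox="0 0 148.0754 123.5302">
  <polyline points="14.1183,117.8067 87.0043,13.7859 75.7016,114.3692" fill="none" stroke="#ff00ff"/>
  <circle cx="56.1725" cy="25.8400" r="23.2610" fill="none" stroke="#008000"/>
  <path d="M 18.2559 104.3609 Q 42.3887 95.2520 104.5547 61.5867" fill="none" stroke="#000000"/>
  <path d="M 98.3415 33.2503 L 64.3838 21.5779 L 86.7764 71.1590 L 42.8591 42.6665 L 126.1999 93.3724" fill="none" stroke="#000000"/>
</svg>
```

G21
G90
G0 X14.1183 Y5.7235
M3 S784
G1 X87.0043 Y109.7443 F1083
G1 X75.7016 Y9.1610
M5
G0 X79.4335 Y97.6902
M3 S650
G1 X72.6205 Y114.1382 F1397
G1 X56.1725 Y120.9512
G1 X39.7245 Y114.1382
G1 X32.9115 Y97.6902
G1 X39.7245 Y81.2422
G1 X56.1725 Y74.4292
G1 X72.6205 Y81.2422
G1 X79.4335 Y97.6902
M5
G0 X18.2559 Y19.1693
M3 S188
G1 X32.6994 Y25.2585 F4051
G1 X51.8970 Y34.4173
G1 X75.8488 Y46.6456
G1 X104.5547 Y61.9435
M5
G0 X98.3415 Y90.2799
M3 S188
G1 X64.3838 Y101.9523 F4051
G1 X86.7764 Y52.3712
G1 X42.8591 Y80.8637
G1 X126.1999 Y30.1578
M5
G0 X0.0000 Y0.0000

viewBox `0 0 148.0754 123.5302` with mm width/height → 1 unit = 1 mm. Flip: y_m = 123.5302 − y_svg.

**Shape 1** — `<polyline>` open polyline, stroke `#ff00ff` → cut (S784, F1083). Machine vertices: (14.1183,5.7235) → (87.0043,109.7443) → (75.7016,9.1610). Open path.

**Shape 2** — `<circle>` circle, stroke `#008000` → score (S650, F1397). Machine vertices: (79.4335,97.6902) → (72.6205,114.1382) → (56.1725,120.9512) → (39.7245,114.1382) → (32.9115,97.6902) → (39.7245,81.2422) → (56.1725,74.4292) → (72.6205,81.2422) → (79.4335,97.6902). Closed: final G1 returns to the first vertex.

**Shape 3** — `<path>` quadratic bezier, stroke `#000000` → engrave (S188, F4051). Control points (SVG): P0=(18.2559,104.3609), P1=(42.3887,95.2520), P2=(104.5547,61.5867); sampled at t=k/4. Machine vertices: (18.2559,19.1693) → (32.6994,25.2585) → (51.8970,34.4173) → (75.8488,46.6456) → (104.5547,61.9435). Open path.

**Shape 4** — `<path>` open polyline, stroke `#000000` → engrave (S188, F4051). Machine vertices: (98.3415,90.2799) → (64.3838,101.9523) → (86.7764,52.3712) → (42.8591,80.8637) → (126.1999,30.1578). Open path.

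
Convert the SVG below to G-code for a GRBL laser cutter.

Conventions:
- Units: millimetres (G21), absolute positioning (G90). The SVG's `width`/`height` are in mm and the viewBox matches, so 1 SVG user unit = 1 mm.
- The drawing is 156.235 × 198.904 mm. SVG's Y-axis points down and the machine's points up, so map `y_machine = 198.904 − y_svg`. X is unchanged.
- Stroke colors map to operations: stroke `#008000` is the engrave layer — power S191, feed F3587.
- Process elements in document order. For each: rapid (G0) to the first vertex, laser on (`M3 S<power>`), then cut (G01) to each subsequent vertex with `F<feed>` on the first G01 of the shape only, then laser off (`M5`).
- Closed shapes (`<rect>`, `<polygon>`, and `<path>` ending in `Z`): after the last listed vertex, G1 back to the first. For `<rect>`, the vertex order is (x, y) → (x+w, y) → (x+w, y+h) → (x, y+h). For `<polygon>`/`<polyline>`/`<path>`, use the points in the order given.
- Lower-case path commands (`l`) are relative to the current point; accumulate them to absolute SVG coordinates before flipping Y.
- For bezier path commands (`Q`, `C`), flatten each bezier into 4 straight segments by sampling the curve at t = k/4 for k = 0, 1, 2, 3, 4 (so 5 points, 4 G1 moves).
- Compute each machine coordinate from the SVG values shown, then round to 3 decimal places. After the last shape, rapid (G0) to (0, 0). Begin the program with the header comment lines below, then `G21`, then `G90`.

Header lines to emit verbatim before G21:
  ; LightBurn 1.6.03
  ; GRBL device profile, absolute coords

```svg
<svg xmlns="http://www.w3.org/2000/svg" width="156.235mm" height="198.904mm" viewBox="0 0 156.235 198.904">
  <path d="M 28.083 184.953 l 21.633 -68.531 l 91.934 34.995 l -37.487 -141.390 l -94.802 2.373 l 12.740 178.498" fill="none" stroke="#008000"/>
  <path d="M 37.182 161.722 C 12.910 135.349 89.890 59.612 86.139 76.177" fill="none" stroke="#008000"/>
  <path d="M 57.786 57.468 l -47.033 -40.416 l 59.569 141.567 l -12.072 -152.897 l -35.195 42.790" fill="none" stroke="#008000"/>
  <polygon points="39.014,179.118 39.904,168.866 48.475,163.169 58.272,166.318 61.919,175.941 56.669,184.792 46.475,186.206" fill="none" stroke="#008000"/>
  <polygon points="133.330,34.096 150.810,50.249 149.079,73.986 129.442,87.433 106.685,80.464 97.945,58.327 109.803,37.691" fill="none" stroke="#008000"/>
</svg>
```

; LightBurn 1.6.03
; GRBL device profile, absolute coords
G21
G90
G0 X28.083 Y13.951
M3 S191
G01 X49.716 Y82.482 F3587
G01 X141.650 Y47.487
G01 X104.163 Y188.877
G01 X9.361 Y186.504
G01 X22.101 Y8.006
M5
G0 X37.182 Y37.182
M3 S191
G01 X35.119 Y64.004 F3587
G01 X53.965 Y96.056
G01 X76.659 Y120.058
G01 X86.139 Y122.727
M5
G0 X57.786 Y141.436
M3 S191
G01 X10.753 Y181.852 F3587
G01 X70.322 Y40.285
G01 X58.250 Y193.182
G01 X23.055 Y150.392
M5
G0 X39.014 Y19.786
M3 S191
G01 X39.904 Y30.038 F3587
G01 X48.475 Y35.735
G01 X58.272 Y32.586
G01 X61.919 Y22.963
G01 X56.669 Y14.112
G01 X46.475 Y12.698
G01 X39.014 Y19.786
M5
G0 X133.330 Y164.808
M3 S191
G01 X150.810 Y148.655 F3587
G01 X149.079 Y124.918
G01 X129.442 Y111.471
G01 X106.685 Y118.440
G01 X97.945 Y140.577
G01 X109.803 Y161.213
G01 X133.330 Y164.808
M5
G0 X0.000 Y0.000

Since the viewBox matches the mm dimensions, user units are millimetres directly. The only transform is the Y-flip y_m = 198.904 − y_svg.

Shape 1 is a open polyline drawn with `<path>`. Its stroke #008000 means engrave at S191, F3587. After flipping Y the toolpath is (28.083,13.951) → (49.716,82.482) → (141.650,47.487) → (104.163,188.877) → (9.361,186.504) → (22.101,8.006).

Shape 2 is a cubic bezier drawn with `<path>`. Its stroke #008000 means engrave at S191, F3587. After flipping Y the toolpath is (37.182,37.182) → (35.119,64.004) → (53.965,96.056) → (76.659,120.058) → (86.139,122.727).

Shape 3 is a open polyline drawn with `<path>`. Its stroke #008000 means engrave at S191, F3587. After flipping Y the toolpath is (57.786,141.436) → (10.753,181.852) → (70.322,40.285) → (58.250,193.182) → (23.055,150.392).

Shape 4 is a regular polygon drawn with `<polygon>`. Its stroke #008000 means engrave at S191, F3587. After flipping Y the toolpath is (39.014,19.786) → (39.904,30.038) → (48.475,35.735) → (58.272,32.586) → (61.919,22.963) → (56.669,14.112) → (46.475,12.698) → (39.014,19.786), returning to the start.

Shape 5 is a regular polygon drawn with `<polygon>`. Its stroke #008000 means engrave at S191, F3587. After flipping Y the toolpath is (133.330,164.808) → (150.810,148.655) → (149.079,124.918) → (129.442,111.471) → (106.685,118.440) → (97.945,140.577) → (109.803,161.213) → (133.330,164.808), returning to the start.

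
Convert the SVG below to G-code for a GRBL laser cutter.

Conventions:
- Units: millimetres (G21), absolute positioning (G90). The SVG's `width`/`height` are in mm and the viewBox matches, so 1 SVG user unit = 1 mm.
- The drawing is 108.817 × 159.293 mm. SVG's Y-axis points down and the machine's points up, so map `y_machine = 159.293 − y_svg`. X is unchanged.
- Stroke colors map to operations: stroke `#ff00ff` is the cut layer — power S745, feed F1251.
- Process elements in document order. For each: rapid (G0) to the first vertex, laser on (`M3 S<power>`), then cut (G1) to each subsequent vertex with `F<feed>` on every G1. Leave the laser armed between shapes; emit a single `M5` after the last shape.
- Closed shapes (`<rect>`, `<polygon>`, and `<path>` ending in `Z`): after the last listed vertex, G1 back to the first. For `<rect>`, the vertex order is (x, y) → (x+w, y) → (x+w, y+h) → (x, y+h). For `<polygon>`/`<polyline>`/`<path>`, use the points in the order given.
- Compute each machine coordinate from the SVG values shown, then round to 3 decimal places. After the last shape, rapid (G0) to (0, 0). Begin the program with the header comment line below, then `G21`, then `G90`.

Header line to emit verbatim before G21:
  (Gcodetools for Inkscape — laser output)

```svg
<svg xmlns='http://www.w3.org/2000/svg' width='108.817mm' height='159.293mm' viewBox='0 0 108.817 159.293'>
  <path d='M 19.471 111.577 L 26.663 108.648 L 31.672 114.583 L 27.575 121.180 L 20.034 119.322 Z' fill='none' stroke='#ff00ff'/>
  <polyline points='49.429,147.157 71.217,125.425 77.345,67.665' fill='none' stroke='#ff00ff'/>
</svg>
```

(Gcodetools for Inkscape — laser output)
G21
G90
G0 X19.471 Y47.716
M3 S745
G1 X26.663 Y50.645 F1251
G1 X31.672 Y44.710 F1251
G1 X27.575 Y38.113 F1251
G1 X20.034 Y39.971 F1251
G1 X19.471 Y47.716 F1251
G0 X49.429 Y12.136
M3 S745
G1 X71.217 Y33.868 F1251
G1 X77.345 Y91.628 F1251
M5
G0 X0.000 Y0.000

Since the viewBox matches the mm dimensions, user units are millimetres directly. The only transform is the Y-flip y_m = 159.293 − y_svg.

Shape 1 is a regular polygon drawn with `<path>`. Its stroke #ff00ff means cut at S745, F1251. After flipping Y the toolpath is (19.471,47.716) → (26.663,50.645) → (31.672,44.710) → (27.575,38.113) → (20.034,39.971) → (19.471,47.716), returning to the start.

Shape 2 is a open polyline drawn with `<polyline>`. Its stroke #ff00ff means cut at S745, F1251. After flipping Y the toolpath is (49.429,12.136) → (71.217,33.868) → (77.345,91.628).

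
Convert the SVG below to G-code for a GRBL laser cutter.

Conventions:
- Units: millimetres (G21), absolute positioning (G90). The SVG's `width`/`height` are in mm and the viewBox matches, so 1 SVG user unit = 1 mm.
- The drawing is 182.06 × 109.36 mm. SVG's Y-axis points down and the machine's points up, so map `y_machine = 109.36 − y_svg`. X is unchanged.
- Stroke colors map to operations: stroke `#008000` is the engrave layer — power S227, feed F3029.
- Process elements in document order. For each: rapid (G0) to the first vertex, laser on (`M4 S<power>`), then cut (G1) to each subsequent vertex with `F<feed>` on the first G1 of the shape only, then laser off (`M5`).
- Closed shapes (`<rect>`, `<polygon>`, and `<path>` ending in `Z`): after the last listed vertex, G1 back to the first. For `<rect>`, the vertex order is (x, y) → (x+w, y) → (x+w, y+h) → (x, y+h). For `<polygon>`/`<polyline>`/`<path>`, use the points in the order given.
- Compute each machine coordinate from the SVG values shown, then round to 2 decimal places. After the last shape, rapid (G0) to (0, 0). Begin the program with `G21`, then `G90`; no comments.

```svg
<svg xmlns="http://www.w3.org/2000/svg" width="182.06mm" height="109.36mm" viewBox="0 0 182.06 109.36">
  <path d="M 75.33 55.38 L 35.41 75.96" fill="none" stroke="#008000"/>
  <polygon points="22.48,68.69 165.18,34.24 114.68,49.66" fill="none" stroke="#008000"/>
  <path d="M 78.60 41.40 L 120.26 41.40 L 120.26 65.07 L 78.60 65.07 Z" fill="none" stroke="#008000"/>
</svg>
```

G21
G90
G0 X75.33 Y53.98
M4 S227
G1 X35.41 Y33.40 F3029
M5
G0 X22.48 Y40.67
M4 S227
G1 X165.18 Y75.12 F3029
G1 X114.68 Y59.70
G1 X22.48 Y40.67
M5
G0 X78.60 Y67.96
M4 S227
G1 X120.26 Y67.96 F3029
G1 X120.26 Y44.29
G1 X78.60 Y44.29
G1 X78.60 Y67.96
M5
G0 X0.00 Y0.00

viewBox `0 0 182.06 109.36` with mm width/height → 1 unit = 1 mm. Flip: y_m = 109.36 − y_svg.

**Shape 1** — `<path>` line segment, stroke `#008000` → engrave (S227, F3029). Machine vertices: (75.33,53.98) → (35.41,33.40). Open path.

**Shape 2** — `<polygon>` closed polygon, stroke `#008000` → engrave (S227, F3029). Machine vertices: (22.48,40.67) → (165.18,75.12) → (114.68,59.70) → (22.48,40.67). Closed: final G1 returns to the first vertex.

**Shape 3** — `<path>` rectangle, stroke `#008000` → engrave (S227, F3029). Machine vertices: (78.60,67.96) → (120.26,67.96) → (120.26,44.29) → (78.60,44.29) → (78.60,67.96). Closed: final G1 returns to the first vertex.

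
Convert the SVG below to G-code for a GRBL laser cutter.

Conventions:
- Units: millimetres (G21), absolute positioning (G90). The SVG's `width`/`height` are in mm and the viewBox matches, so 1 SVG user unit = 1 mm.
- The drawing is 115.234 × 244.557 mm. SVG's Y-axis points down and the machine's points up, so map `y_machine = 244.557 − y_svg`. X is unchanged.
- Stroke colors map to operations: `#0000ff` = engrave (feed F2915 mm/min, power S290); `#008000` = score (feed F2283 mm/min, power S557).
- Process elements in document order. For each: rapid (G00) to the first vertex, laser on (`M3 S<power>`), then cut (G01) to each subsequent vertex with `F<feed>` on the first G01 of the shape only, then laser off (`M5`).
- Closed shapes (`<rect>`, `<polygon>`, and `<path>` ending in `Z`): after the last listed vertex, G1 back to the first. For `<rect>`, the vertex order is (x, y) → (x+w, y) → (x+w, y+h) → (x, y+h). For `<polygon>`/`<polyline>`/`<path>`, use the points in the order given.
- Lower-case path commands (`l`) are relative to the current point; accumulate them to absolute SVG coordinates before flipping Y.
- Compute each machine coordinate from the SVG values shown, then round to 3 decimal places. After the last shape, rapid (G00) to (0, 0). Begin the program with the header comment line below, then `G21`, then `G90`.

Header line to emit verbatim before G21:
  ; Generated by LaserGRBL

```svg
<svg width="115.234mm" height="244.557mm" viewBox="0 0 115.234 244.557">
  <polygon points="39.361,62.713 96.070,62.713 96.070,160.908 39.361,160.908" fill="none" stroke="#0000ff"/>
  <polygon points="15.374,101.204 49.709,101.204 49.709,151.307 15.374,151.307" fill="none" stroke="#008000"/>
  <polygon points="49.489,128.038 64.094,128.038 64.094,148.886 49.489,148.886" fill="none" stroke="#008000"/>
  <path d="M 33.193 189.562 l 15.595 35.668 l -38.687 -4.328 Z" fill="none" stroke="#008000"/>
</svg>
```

; Generated by LaserGRBL
G21
G90
G00 X39.361 Y181.844
M3 S290
G01 X96.070 Y181.844 F2915
G01 X96.070 Y83.649
G01 X39.361 Y83.649
G01 X39.361 Y181.844
M5
G00 X15.374 Y143.353
M3 S557
G01 X49.709 Y143.353 F2283
G01 X49.709 Y93.250
G01 X15.374 Y93.250
G01 X15.374 Y143.353
M5
G00 X49.489 Y116.519
M3 S557
G01 X64.094 Y116.519 F2283
G01 X64.094 Y95.671
G01 X49.489 Y95.671
G01 X49.489 Y116.519
M5
G00 X33.193 Y54.995
M3 S557
G01 X48.788 Y19.327 F2283
G01 X10.101 Y23.655
G01 X33.193 Y54.995
M5
G00 X0.000 Y0.000

Since the viewBox matches the mm dimensions, user units are millimetres directly. The only transform is the Y-flip y_m = 244.557 − y_svg.

Shape 1 is a rectangle drawn with `<polygon>`. Its stroke #0000ff means engrave at S290, F2915. After flipping Y the toolpath is (39.361,181.844) → (96.070,181.844) → (96.070,83.649) → (39.361,83.649) → (39.361,181.844), returning to the start.

Shape 2 is a rectangle drawn with `<polygon>`. Its stroke #008000 means score at S557, F2283. After flipping Y the toolpath is (15.374,143.353) → (49.709,143.353) → (49.709,93.250) → (15.374,93.250) → (15.374,143.353), returning to the start.

Shape 3 is a rectangle drawn with `<polygon>`. Its stroke #008000 means score at S557, F2283. After flipping Y the toolpath is (49.489,116.519) → (64.094,116.519) → (64.094,95.671) → (49.489,95.671) → (49.489,116.519), returning to the start.

Shape 4 is a regular polygon drawn with `<path>`. Its stroke #008000 means score at S557, F2283. After flipping Y the toolpath is (33.193,54.995) → (48.788,19.327) → (10.101,23.655) → (33.193,54.995), returning to the start.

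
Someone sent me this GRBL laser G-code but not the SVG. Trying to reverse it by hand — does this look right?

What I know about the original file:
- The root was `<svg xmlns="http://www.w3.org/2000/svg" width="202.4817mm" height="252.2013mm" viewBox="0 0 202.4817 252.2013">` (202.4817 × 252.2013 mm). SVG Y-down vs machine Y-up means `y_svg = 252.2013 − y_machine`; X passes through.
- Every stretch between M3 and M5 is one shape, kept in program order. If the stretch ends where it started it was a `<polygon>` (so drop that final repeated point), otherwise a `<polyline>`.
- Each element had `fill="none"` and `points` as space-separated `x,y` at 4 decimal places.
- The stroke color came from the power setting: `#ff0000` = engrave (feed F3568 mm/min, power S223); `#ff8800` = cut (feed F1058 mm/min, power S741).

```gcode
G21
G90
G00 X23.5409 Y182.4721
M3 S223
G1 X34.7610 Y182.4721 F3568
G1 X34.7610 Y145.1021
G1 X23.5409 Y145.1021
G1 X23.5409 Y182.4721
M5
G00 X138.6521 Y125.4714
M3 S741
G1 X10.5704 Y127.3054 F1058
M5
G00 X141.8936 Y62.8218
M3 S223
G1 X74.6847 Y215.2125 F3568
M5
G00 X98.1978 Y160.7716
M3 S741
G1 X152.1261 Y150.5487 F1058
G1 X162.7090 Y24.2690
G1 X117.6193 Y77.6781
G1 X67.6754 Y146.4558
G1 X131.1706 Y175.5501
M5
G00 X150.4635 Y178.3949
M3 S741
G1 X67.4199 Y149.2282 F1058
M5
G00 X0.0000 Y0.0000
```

<svg xmlns="http://www.w3.org/2000/svg" width="202.4817mm" height="252.2013mm" viewBox="0 0 202.4817 252.2013">
  <polygon points="23.5409,69.7292 34.7610,69.7292 34.7610,107.0992 23.5409,107.0992" fill="none" stroke="#ff0000"/>
  <polyline points="138.6521,126.7299 10.5704,124.8959" fill="none" stroke="#ff8800"/>
  <polyline points="141.8936,189.3795 74.6847,36.9888" fill="none" stroke="#ff0000"/>
  <polyline points="98.1978,91.4297 152.1261,101.6526 162.7090,227.9323 117.6193,174.5232 67.6754,105.7455 131.1706,76.6512" fill="none" stroke="#ff8800"/>
  <polyline points="150.4635,73.8064 67.4199,102.9731" fill="none" stroke="#ff8800"/>
</svg>

Each laser-on run becomes one SVG element. Flip Y back into SVG space with y_svg = 252.2013 − y_machine.

Run 1: power S223 maps to stroke `#ff0000` (engrave). The run returns to its start, so emit a `<polygon>` with points (Y-flipped): 23.5409,69.7292 34.7610,69.7292 34.7610,107.0992 23.5409,107.0992.

Run 2: S741 ⇒ cut layer `#ff8800`. The run is open, so emit a `<polyline>` with points (Y-flipped): 138.6521,126.7299 10.5704,124.8959.

Run 3: S223 ⇒ engrave layer `#ff0000`. The run is open, so emit a `<polyline>` with points (Y-flipped): 141.8936,189.3795 74.6847,36.9888.

Run 4: power S741 maps to stroke `#ff8800` (cut). The run is open, so emit a `<polyline>` with points (Y-flipped): 98.1978,91.4297 152.1261,101.6526 162.7090,227.9323 117.6193,174.5232 67.6754,105.7455 131.1706,76.6512.

Run 5: the run's S741 means `#ff8800` (cut). The run is open, so emit a `<polyline>` with points (Y-flipped): 150.4635,73.8064 67.4199,102.9731.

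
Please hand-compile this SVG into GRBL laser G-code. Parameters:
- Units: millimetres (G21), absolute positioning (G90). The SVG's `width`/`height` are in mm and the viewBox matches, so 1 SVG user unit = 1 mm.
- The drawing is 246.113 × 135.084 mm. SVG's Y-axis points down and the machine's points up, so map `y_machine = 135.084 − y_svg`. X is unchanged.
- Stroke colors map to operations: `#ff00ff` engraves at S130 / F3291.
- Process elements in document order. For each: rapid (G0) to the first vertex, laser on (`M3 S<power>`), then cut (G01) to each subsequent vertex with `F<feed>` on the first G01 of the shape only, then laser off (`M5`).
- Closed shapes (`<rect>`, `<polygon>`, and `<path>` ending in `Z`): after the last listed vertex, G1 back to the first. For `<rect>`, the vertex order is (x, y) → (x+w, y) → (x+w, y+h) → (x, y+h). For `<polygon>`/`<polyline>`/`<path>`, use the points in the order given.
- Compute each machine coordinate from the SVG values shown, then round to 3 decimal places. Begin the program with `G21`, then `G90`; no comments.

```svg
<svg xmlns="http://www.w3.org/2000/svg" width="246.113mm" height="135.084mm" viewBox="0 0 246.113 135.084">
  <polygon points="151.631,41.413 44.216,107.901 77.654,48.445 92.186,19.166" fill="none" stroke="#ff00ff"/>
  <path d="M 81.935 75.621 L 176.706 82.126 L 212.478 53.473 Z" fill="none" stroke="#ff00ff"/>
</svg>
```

G21
G90
G0 X151.631 Y93.671
M3 S130
G01 X44.216 Y27.183 F3291
G01 X77.654 Y86.639
G01 X92.186 Y115.918
G01 X151.631 Y93.671
M5
G0 X81.935 Y59.463
M3 S130
G01 X176.706 Y52.958 F3291
G01 X212.478 Y81.611
G01 X81.935 Y59.463
M5

viewBox `0 0 246.113 135.084` with mm width/height → 1 unit = 1 mm. Flip: y_m = 135.084 − y_svg.

**Shape 1** — `<polygon>` closed polygon, stroke `#ff00ff` → engrave (S130, F3291). Machine vertices: (151.631,93.671) → (44.216,27.183) → (77.654,86.639) → (92.186,115.918) → (151.631,93.671). Closed: final G1 returns to the first vertex.

**Shape 2** — `<path>` closed polygon, stroke `#ff00ff` → engrave (S130, F3291). Machine vertices: (81.935,59.463) → (176.706,52.958) → (212.478,81.611) → (81.935,59.463). Closed: final G1 returns to the first vertex.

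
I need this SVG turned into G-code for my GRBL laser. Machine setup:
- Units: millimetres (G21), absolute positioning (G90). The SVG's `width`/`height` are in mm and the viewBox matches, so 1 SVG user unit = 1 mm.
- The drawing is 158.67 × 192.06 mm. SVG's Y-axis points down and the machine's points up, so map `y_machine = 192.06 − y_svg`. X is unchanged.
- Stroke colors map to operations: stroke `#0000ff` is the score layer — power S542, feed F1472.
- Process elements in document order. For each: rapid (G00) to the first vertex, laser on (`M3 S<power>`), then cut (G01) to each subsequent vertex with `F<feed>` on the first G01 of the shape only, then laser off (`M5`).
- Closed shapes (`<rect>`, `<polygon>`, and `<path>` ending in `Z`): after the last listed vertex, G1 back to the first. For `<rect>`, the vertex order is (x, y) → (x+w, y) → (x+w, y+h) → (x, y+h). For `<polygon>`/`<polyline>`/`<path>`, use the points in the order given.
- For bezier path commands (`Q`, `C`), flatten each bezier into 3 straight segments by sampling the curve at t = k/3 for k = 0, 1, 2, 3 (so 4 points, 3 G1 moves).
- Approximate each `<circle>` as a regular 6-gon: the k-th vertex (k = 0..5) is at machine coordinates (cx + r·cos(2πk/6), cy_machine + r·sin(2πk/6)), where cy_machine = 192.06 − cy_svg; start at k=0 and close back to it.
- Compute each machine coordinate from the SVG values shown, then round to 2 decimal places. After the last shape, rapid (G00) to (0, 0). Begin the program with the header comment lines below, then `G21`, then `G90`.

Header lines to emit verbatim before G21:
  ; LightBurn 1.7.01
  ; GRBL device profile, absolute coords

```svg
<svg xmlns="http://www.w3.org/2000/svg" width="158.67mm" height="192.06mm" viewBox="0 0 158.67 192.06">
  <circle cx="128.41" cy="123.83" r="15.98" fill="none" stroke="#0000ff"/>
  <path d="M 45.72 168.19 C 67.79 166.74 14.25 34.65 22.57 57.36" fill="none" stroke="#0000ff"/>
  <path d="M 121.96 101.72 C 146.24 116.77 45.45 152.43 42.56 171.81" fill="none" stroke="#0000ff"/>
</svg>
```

Since the viewBox matches the mm dimensions, user units are millimetres directly. The only transform is the Y-flip y_m = 192.06 − y_svg.

Shape 1 is a circle drawn with `<circle>`. Its stroke #0000ff means score at S542, F1472. After flipping Y the toolpath is (144.39,68.23) → (136.40,82.07) → (120.42,82.07) → (112.43,68.23) → (120.42,54.39) → (136.40,54.39) → (144.39,68.23), returning to the start.

Shape 2 is a cubic bezier drawn with `<path>`. Its stroke #0000ff means score at S542, F1472. After flipping Y the toolpath is (45.72,23.87) → (47.68,58.29) → (29.78,116.38) → (22.57,134.70).

Shape 3 is a cubic bezier drawn with `<path>`. Its stroke #0000ff means score at S542, F1472. After flipping Y the toolpath is (121.96,90.34) → (112.81,69.79) → (69.83,43.69) → (42.56,20.25).

; LightBurn 1.7.01
; GRBL device profile, absolute coords
G21
G90
G00 X144.39 Y68.23
M3 S542
G01 X136.40 Y82.07 F1472
G01 X120.42 Y82.07
G01 X112.43 Y68.23
G01 X120.42 Y54.39
G01 X136.40 Y54.39
G01 X144.39 Y68.23
M5
G00 X45.72 Y23.87
M3 S542
G01 X47.68 Y58.29 F1472
G01 X29.78 Y116.38
G01 X22.57 Y134.70
M5
G00 X121.96 Y90.34
M3 S542
G01 X112.81 Y69.79 F1472
G01 X69.83 Y43.69
G01 X42.56 Y20.25
M5
G00 X0.00 Y0.00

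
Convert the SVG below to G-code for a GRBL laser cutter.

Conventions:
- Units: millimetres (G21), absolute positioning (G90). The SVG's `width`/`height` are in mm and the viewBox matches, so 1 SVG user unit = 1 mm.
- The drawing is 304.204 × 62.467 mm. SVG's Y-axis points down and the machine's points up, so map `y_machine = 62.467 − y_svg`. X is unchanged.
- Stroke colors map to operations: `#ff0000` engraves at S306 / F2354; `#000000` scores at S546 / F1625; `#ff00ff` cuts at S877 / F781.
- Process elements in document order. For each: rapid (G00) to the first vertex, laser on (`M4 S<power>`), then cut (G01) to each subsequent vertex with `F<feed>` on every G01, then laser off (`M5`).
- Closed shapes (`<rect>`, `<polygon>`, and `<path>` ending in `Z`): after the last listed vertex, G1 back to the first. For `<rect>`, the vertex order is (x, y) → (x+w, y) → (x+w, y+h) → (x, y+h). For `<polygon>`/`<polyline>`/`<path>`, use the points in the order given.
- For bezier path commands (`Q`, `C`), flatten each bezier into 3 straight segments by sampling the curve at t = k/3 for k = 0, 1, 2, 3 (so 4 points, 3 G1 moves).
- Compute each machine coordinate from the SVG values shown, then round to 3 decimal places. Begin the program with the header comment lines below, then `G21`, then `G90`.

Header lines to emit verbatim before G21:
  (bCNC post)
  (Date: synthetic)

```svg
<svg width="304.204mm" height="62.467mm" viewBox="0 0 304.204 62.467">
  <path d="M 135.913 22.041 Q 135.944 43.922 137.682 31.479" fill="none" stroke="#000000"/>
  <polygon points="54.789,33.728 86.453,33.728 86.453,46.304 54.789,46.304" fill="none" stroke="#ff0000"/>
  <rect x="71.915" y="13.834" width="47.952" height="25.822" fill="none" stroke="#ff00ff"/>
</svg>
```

1 u = 1 mm; y_m = 62.467 − y.

[1] `<path>` quadratic bezier, #000000→score S546 F1625: (135.913,40.426) → (136.123,29.652) → (136.713,26.506) → (137.682,30.988)

[2] `<polygon>` rectangle, #ff0000→engrave S306 F2354: (54.789,28.739) → (86.453,28.739) → (86.453,16.163) → (54.789,16.163) → (54.789,28.739) (closed)

[3] `<rect>` rectangle, #ff00ff→cut S877 F781: (71.915,48.633) → (119.867,48.633) → (119.867,22.811) → (71.915,22.811) → (71.915,48.633) (closed)

(bCNC post)
(Date: synthetic)
G21
G90
G00 X135.913 Y40.426
M4 S546
G01 X136.123 Y29.652 F1625
G01 X136.713 Y26.506 F1625
G01 X137.682 Y30.988 F1625
M5
G00 X54.789 Y28.739
M4 S306
G01 X86.453 Y28.739 F2354
G01 X86.453 Y16.163 F2354
G01 X54.789 Y16.163 F2354
G01 X54.789 Y28.739 F2354
M5
G00 X71.915 Y48.633
M4 S877
G01 X119.867 Y48.633 F781
G01 X119.867 Y22.811 F781
G01 X71.915 Y22.811 F781
G01 X71.915 Y48.633 F781
M5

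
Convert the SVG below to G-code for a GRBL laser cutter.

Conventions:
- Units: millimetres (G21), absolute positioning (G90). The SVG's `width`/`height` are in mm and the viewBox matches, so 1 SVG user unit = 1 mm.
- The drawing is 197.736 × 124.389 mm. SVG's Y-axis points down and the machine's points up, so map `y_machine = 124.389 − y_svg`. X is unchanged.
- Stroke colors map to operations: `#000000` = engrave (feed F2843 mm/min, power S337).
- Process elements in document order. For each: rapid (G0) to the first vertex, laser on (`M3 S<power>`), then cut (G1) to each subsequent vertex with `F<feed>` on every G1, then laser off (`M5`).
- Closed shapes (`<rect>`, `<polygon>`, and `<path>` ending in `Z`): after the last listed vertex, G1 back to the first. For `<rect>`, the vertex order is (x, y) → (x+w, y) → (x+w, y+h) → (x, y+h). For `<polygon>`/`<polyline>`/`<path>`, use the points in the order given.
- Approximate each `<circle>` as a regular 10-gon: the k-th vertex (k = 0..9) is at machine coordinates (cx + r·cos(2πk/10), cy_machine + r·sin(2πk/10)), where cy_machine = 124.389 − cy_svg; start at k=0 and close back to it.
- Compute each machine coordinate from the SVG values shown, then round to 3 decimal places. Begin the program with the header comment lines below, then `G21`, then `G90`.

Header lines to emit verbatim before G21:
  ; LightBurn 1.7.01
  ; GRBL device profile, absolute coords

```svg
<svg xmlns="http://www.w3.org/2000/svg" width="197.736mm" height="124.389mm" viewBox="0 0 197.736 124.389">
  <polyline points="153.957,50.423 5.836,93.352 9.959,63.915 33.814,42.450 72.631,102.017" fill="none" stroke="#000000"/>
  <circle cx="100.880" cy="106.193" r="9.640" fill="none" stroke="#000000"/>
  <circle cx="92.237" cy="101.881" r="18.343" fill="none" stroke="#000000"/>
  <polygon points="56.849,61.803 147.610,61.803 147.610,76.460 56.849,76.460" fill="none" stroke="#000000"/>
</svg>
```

1 u = 1 mm; y_m = 124.389 − y.

[1] `<polyline>` open polyline, #000000→engrave S337 F2843: (153.957,73.966) → (5.836,31.037) → (9.959,60.474) → (33.814,81.939) → (72.631,22.372)

[2] `<circle>` circle, #000000→engrave S337 F2843: (110.520,18.196) → (108.679,23.862) → (103.859,27.364) → (97.901,27.364) → (93.081,23.862) → (91.240,18.196) → (93.081,12.530) → (97.901,9.028) → (103.859,9.028) → (108.679,12.530) → (110.520,18.196) (closed)

[3] `<circle>` circle, #000000→engrave S337 F2843: (110.580,22.508) → (107.077,33.290) → (97.905,39.953) → (86.569,39.953) → (77.397,33.290) → (73.894,22.508) → (77.397,11.726) → (86.569,5.063) → (97.905,5.063) → (107.077,11.726) → (110.580,22.508) (closed)

[4] `<polygon>` rectangle, #000000→engrave S337 F2843: (56.849,62.586) → (147.610,62.586) → (147.610,47.929) → (56.849,47.929) → (56.849,62.586) (closed)

; LightBurn 1.7.01
; GRBL device profile, absolute coords
G21
G90
G0 X153.957 Y73.966
M3 S337
G1 X5.836 Y31.037 F2843
G1 X9.959 Y60.474 F2843
G1 X33.814 Y81.939 F2843
G1 X72.631 Y22.372 F2843
M5
G0 X110.520 Y18.196
M3 S337
G1 X108.679 Y23.862 F2843
G1 X103.859 Y27.364 F2843
G1 X97.901 Y27.364 F2843
G1 X93.081 Y23.862 F2843
G1 X91.240 Y18.196 F2843
G1 X93.081 Y12.530 F2843
G1 X97.901 Y9.028 F2843
G1 X103.859 Y9.028 F2843
G1 X108.679 Y12.530 F2843
G1 X110.520 Y18.196 F2843
M5
G0 X110.580 Y22.508
M3 S337
G1 X107.077 Y33.290 F2843
G1 X97.905 Y39.953 F2843
G1 X86.569 Y39.953 F2843
G1 X77.397 Y33.290 F2843
G1 X73.894 Y22.508 F2843
G1 X77.397 Y11.726 F2843
G1 X86.569 Y5.063 F2843
G1 X97.905 Y5.063 F2843
G1 X107.077 Y11.726 F2843
G1 X110.580 Y22.508 F2843
M5
G0 X56.849 Y62.586
M3 S337
G1 X147.610 Y62.586 F2843
G1 X147.610 Y47.929 F2843
G1 X56.849 Y47.929 F2843
G1 X56.849 Y62.586 F2843
M5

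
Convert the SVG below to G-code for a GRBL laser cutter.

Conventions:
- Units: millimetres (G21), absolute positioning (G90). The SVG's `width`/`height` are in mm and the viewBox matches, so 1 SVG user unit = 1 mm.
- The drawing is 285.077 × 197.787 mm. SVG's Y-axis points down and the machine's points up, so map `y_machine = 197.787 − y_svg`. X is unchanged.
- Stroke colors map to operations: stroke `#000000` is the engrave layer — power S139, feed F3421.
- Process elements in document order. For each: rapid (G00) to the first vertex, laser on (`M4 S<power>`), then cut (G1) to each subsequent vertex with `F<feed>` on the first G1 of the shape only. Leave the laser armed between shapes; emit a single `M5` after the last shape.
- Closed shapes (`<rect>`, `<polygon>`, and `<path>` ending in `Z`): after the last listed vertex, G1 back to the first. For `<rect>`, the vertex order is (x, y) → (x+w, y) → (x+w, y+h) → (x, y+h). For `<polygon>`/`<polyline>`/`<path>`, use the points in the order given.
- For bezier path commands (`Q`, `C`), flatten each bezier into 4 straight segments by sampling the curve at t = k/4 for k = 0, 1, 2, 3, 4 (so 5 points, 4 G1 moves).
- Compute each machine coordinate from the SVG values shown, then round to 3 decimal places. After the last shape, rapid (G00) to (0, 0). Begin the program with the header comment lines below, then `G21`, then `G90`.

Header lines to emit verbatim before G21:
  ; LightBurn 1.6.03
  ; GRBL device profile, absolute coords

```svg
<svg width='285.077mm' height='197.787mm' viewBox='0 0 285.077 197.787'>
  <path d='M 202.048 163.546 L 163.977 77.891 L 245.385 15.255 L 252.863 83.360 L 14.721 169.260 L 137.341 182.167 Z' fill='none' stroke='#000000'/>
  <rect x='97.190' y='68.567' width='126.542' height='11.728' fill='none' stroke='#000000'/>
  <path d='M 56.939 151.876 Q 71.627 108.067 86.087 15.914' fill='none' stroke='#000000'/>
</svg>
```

; LightBurn 1.6.03
; GRBL device profile, absolute coords
G21
G90
G00 X202.048 Y34.241
M4 S139
G1 X163.977 Y119.896 F3421
G1 X245.385 Y182.532
G1 X252.863 Y114.427
G1 X14.721 Y28.527
G1 X137.341 Y15.620
G1 X202.048 Y34.241
G00 X97.190 Y129.220
M4 S139
G1 X223.732 Y129.220 F3421
G1 X223.732 Y117.492
G1 X97.190 Y117.492
G1 X97.190 Y129.220
G00 X56.939 Y45.911
M4 S139
G1 X64.269 Y70.837 F3421
G1 X71.570 Y101.806
G1 X78.843 Y138.818
G1 X86.087 Y181.873
M5
G00 X0.000 Y0.000

1 u = 1 mm; y_m = 197.787 − y.

[1] `<path>` closed polygon, #000000→engrave S139 F3421: (202.048,34.241) → (163.977,119.896) → (245.385,182.532) → (252.863,114.427) → (14.721,28.527) → (137.341,15.620) → (202.048,34.241) (closed)

[2] `<rect>` rectangle, #000000→engrave S139 F3421: (97.190,129.220) → (223.732,129.220) → (223.732,117.492) → (97.190,117.492) → (97.190,129.220) (closed)

[3] `<path>` quadratic bezier, #000000→engrave S139 F3421: (56.939,45.911) → (64.269,70.837) → (71.570,101.806) → (78.843,138.818) → (86.087,181.873)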